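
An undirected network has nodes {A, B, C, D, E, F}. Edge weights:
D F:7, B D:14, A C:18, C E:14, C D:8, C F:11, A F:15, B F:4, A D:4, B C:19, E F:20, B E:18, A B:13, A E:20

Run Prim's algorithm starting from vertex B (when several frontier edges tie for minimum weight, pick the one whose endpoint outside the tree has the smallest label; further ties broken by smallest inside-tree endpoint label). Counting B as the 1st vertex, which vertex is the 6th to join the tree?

E

Prim, starting at B.
Step 1: cheapest edge leaving the tree is B F (4); add F.
Step 2: cheapest edge leaving the tree is D F (7); add D.
Step 3: cheapest edge leaving the tree is A D (4); add A.
Step 4: cheapest edge leaving the tree is C D (8); add C.
Step 5: cheapest edge leaving the tree is C E (14); add E.
Vertex order: B, F, D, A, C, E. The 6th vertex is E.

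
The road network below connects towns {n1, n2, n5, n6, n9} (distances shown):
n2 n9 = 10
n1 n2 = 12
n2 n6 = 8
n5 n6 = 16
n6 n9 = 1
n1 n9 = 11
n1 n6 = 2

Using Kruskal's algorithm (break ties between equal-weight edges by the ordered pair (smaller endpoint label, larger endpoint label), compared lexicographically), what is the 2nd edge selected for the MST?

n1-n6

Kruskal's algorithm — process edges by increasing weight (ties by edge label):
n6 n9 (1): add — endpoints in different components.
n1 n6 (2): add — endpoints in different components.
n2 n6 (8): add — endpoints in different components.
n2 n9 (10): skip — n9 and n2 already connected.
n1 n9 (11): skip — n9 and n1 already connected.
n1 n2 (12): skip — n1 and n2 already connected.
n5 n6 (16): add — endpoints in different components.
The 2nd edge added is n1 n6.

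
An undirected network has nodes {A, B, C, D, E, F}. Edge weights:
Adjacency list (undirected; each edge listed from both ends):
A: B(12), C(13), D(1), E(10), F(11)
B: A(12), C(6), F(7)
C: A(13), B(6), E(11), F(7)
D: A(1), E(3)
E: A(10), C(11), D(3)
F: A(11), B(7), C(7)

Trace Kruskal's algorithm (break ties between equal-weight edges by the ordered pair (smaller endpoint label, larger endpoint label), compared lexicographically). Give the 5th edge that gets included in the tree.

Sort edges by weight, then run Kruskal:
A D (1): add — endpoints in different components.
D E (3): add — endpoints in different components.
B C (6): add — endpoints in different components.
B F (7): add — endpoints in different components.
C F (7): skip — C and F already connected.
A E (10): skip — A and E already connected.
A F (11): add — endpoints in different components.
The 5th edge added is A F.

A-F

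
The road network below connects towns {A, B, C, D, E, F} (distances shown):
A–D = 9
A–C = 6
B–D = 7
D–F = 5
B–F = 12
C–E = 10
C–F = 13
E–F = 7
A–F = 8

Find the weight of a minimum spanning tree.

33

Kruskal's algorithm — process edges by increasing weight (ties by edge label):
D–F (5): add — endpoints in different components.
A–C (6): add — endpoints in different components.
B–D (7): add — endpoints in different components.
E–F (7): add — endpoints in different components.
A–F (8): add — endpoints in different components.
MST edges: D–F, A–C, B–D, E–F, A–F; total weight 5+6+7+7+8 = 33.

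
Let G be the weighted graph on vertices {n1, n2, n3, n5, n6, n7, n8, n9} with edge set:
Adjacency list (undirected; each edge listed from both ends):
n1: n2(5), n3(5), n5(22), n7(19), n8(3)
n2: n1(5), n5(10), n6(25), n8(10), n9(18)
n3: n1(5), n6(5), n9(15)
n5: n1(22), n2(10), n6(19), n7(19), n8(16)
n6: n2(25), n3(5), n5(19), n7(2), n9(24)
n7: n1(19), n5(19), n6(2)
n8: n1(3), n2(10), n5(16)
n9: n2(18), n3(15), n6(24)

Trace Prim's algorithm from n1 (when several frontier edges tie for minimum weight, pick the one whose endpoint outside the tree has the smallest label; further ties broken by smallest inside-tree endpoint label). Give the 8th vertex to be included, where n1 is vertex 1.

n9

Prim, starting at n1.
Step 1: cheapest edge leaving the tree is n1-n8 (3); add n8.
Step 2: cheapest edge leaving the tree is n1-n2 (5); add n2.
Step 3: cheapest edge leaving the tree is n1-n3 (5); add n3.
Step 4: cheapest edge leaving the tree is n3-n6 (5); add n6.
Step 5: cheapest edge leaving the tree is n6-n7 (2); add n7.
Step 6: cheapest edge leaving the tree is n2-n5 (10); add n5.
Step 7: cheapest edge leaving the tree is n3-n9 (15); add n9.
Vertex order: n1, n8, n2, n3, n6, n7, n5, n9. The 8th vertex is n9.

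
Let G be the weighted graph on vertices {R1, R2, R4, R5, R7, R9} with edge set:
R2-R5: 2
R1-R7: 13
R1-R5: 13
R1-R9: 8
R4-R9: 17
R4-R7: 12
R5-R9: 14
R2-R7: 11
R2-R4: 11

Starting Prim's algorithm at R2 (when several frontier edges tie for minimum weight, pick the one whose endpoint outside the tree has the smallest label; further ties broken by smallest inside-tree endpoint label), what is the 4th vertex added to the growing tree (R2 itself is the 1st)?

R7

Grow the tree from R2 using Prim:
Step 1: cheapest edge leaving the tree is R2-R5 (2); add R5.
Step 2: cheapest edge leaving the tree is R2-R4 (11); add R4.
Step 3: cheapest edge leaving the tree is R2-R7 (11); add R7.
Step 4: cheapest edge leaving the tree is R1-R5 (13); add R1.
Step 5: cheapest edge leaving the tree is R1-R9 (8); add R9.
Vertex order: R2, R5, R4, R7, R1, R9. The 4th vertex is R7.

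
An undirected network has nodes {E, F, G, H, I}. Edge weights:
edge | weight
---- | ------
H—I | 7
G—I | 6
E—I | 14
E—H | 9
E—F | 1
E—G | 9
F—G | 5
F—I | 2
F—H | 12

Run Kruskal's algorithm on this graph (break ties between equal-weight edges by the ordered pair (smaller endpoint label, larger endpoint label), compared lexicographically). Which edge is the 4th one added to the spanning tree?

H-I

Kruskal: consider edges lightest-first.
E—F (1): add. Components now {E,F} {G} {H} {I}
F—I (2): add. Components now {E,F,I} {G} {H}
F—G (5): add. Components now {E,F,G,I} {H}
G—I (6): skip — G and I already connected.
H—I (7): add. Components now {E,F,G,H,I}
The 4th edge added is H—I.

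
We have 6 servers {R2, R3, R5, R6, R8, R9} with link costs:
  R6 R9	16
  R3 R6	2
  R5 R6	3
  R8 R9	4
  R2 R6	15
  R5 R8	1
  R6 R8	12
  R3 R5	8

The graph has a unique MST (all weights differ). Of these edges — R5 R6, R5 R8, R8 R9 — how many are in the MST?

3

Kruskal's algorithm — process edges by increasing weight (ties by edge label):
R5 R8 (1): add. Components now {R9} {R3} {R2} {R6} {R5,R8}
R3 R6 (2): add. Components now {R9} {R3,R6} {R2} {R5,R8}
R5 R6 (3): add. Components now {R9} {R3,R5,R6,R8} {R2}
R8 R9 (4): add. Components now {R3,R5,R6,R8,R9} {R2}
R3 R5 (8): skip — R3 and R5 already connected.
R6 R8 (12): skip — R6 and R8 already connected.
R2 R6 (15): add. Components now {R2,R3,R5,R6,R8,R9}
MST edge set: {R5 R8, R3 R6, R5 R6, R8 R9, R2 R6}.
Of the listed edges, {R5 R6, R5 R8, R8 R9} are in the MST → 3.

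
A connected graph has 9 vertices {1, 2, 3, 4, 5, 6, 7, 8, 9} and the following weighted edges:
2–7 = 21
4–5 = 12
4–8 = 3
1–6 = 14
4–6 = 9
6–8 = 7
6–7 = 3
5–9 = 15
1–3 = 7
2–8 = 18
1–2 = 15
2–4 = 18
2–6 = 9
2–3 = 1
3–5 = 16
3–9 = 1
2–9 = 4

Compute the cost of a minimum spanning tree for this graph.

Prim, starting at 3.
Step 1: cheapest edge leaving the tree is 2–3 (1); add 2.
Step 2: cheapest edge leaving the tree is 3–9 (1); add 9.
Step 3: cheapest edge leaving the tree is 1–3 (7); add 1.
Step 4: cheapest edge leaving the tree is 2–6 (9); add 6.
Step 5: cheapest edge leaving the tree is 6–7 (3); add 7.
Step 6: cheapest edge leaving the tree is 6–8 (7); add 8.
Step 7: cheapest edge leaving the tree is 4–8 (3); add 4.
Step 8: cheapest edge leaving the tree is 4–5 (12); add 5.
MST edges: 2–3, 3–9, 1–3, 2–6, 6–7, 6–8, 4–8, 4–5; total weight 1+1+7+9+3+7+3+12 = 43.

43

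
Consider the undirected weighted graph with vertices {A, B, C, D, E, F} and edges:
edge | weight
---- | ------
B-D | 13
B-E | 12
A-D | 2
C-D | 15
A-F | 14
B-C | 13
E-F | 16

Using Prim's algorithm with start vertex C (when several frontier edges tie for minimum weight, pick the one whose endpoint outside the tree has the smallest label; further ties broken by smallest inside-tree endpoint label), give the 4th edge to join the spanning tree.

Prim's algorithm from C:
Step 1: frontier [B-C 13, C-D 15] → take B-C (13); add B.
Step 2: frontier [B-E 12, B-D 13, C-D 15] → take B-E (12); add E.
Step 3: frontier [B-D 13, C-D 15, E-F 16] → take B-D (13); add D.
Step 4: frontier [A-D 2, E-F 16] → take A-D (2); add A.
Step 5: frontier [A-F 14, E-F 16] → take A-F (14); add F.
The 4th edge added is A-D.

A-D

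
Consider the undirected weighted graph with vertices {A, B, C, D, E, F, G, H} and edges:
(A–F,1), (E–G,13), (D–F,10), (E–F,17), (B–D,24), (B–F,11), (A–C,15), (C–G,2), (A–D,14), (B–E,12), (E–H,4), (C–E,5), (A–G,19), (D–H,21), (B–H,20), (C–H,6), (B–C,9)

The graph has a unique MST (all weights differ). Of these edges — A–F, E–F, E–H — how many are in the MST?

Sort edges by weight, then run Kruskal:
A–F (1): add — endpoints in different components.
C–G (2): add — endpoints in different components.
E–H (4): add — endpoints in different components.
C–E (5): add — endpoints in different components.
C–H (6): skip — C and H already connected.
B–C (9): add — endpoints in different components.
D–F (10): add — endpoints in different components.
B–F (11): add — endpoints in different components.
MST edge set: {A–F, C–G, E–H, C–E, B–C, D–F, B–F}.
Of the listed edges, {A–F, E–H} are in the MST → 2.

2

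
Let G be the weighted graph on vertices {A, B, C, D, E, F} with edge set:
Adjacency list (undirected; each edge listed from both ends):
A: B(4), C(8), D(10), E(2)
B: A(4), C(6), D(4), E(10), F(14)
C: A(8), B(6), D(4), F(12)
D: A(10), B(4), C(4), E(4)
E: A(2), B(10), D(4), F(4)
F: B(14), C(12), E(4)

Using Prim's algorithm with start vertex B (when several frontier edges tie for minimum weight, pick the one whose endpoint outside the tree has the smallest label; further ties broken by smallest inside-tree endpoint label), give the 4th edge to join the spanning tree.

Prim's algorithm from B:
Step 1: cheapest edge leaving the tree is A B (4); add A.
Step 2: cheapest edge leaving the tree is A E (2); add E.
Step 3: cheapest edge leaving the tree is B D (4); add D.
Step 4: cheapest edge leaving the tree is C D (4); add C.
Step 5: cheapest edge leaving the tree is E F (4); add F.
The 4th edge added is C D.

C-D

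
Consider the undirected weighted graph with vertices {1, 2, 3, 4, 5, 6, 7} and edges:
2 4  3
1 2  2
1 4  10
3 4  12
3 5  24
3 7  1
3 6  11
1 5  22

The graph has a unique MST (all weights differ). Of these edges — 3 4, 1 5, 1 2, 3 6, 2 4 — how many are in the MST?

Kruskal: consider edges lightest-first.
3 7 (1): add. Components now {1} {2} {3,7} {4} {5} {6}
1 2 (2): add. Components now {1,2} {3,7} {4} {5} {6}
2 4 (3): add. Components now {1,2,4} {3,7} {5} {6}
1 4 (10): skip — 1 and 4 already connected.
3 6 (11): add. Components now {1,2,4} {3,6,7} {5}
3 4 (12): add. Components now {1,2,3,4,6,7} {5}
1 5 (22): add. Components now {1,2,3,4,5,6,7}
MST edge set: {3 7, 1 2, 2 4, 3 6, 3 4, 1 5}.
Of the listed edges, {3 4, 1 5, 1 2, 3 6, 2 4} are in the MST → 5.

5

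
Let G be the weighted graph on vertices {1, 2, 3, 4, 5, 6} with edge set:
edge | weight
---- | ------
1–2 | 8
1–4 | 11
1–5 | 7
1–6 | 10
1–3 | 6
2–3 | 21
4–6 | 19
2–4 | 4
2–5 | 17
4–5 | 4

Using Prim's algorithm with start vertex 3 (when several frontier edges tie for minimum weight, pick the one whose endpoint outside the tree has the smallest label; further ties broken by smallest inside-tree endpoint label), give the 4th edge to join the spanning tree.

2-4

Prim's algorithm from 3:
Step 1: cheapest edge leaving the tree is 1–3 (6); add 1.
Step 2: cheapest edge leaving the tree is 1–5 (7); add 5.
Step 3: cheapest edge leaving the tree is 4–5 (4); add 4.
Step 4: cheapest edge leaving the tree is 2–4 (4); add 2.
Step 5: cheapest edge leaving the tree is 1–6 (10); add 6.
The 4th edge added is 2–4.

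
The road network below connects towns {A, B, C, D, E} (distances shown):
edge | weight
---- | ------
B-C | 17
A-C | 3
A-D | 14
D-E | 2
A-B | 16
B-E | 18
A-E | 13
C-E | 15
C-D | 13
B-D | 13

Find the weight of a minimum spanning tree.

Kruskal: consider edges lightest-first.
D-E (2): add. Components now {A} {B} {C} {D,E}
A-C (3): add. Components now {A,C} {B} {D,E}
A-E (13): add. Components now {A,C,D,E} {B}
B-D (13): add. Components now {A,B,C,D,E}
MST edges: D-E, A-C, A-E, B-D; total weight 2+3+13+13 = 31.

31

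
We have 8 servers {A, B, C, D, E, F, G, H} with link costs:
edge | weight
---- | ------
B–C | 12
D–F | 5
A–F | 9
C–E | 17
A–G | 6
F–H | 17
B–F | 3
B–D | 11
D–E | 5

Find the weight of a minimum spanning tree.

Kruskal's algorithm — process edges by increasing weight (ties by edge label):
B–F (3): add — endpoints in different components.
D–E (5): add — endpoints in different components.
D–F (5): add — endpoints in different components.
A–G (6): add — endpoints in different components.
A–F (9): add — endpoints in different components.
B–D (11): skip — B and D already connected.
B–C (12): add — endpoints in different components.
C–E (17): skip — C and E already connected.
F–H (17): add — endpoints in different components.
MST edges: B–F, D–E, D–F, A–G, A–F, B–C, F–H; total weight 3+5+5+6+9+12+17 = 57.

57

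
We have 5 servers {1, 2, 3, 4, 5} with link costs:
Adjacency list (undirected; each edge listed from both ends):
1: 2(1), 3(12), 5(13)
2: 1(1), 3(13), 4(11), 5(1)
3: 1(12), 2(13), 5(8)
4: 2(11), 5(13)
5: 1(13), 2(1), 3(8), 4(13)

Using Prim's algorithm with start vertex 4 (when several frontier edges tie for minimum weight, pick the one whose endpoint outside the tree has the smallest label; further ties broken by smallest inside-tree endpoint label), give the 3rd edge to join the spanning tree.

Prim, starting at 4.
Step 1: frontier [2-4 11, 4-5 13] → take 2-4 (11); add 2.
Step 2: frontier [1-2 1, 2-5 1, 2-3 13, 4-5 13] → take 1-2 (1); add 1.
Step 3: frontier [1-3 12, 1-5 13, 2-5 1, 2-3 13, 4-5 13] → take 2-5 (1); add 5.
Step 4: frontier [1-3 12, 2-3 13, 3-5 8] → take 3-5 (8); add 3.
The 3rd edge added is 2-5.

2-5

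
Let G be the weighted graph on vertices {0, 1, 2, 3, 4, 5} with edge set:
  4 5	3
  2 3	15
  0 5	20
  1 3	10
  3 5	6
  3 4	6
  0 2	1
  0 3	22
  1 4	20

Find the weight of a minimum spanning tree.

Sort edges by weight, then run Kruskal:
0 2 (1): add. Components now {0,2} {1} {3} {4} {5}
4 5 (3): add. Components now {0,2} {1} {3} {4,5}
3 4 (6): add. Components now {0,2} {1} {3,4,5}
3 5 (6): skip — 3 and 5 already connected.
1 3 (10): add. Components now {0,2} {1,3,4,5}
2 3 (15): add. Components now {0,1,2,3,4,5}
MST edges: 0 2, 4 5, 3 4, 1 3, 2 3; total weight 1+3+6+10+15 = 35.

35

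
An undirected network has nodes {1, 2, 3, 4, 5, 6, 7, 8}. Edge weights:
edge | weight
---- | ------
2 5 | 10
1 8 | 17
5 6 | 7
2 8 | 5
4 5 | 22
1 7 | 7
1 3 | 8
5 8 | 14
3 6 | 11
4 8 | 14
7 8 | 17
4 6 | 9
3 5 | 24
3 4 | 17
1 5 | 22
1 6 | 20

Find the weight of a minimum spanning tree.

Prim, starting at 7.
Step 1: cheapest edge leaving the tree is 1 7 (7); add 1.
Step 2: cheapest edge leaving the tree is 1 3 (8); add 3.
Step 3: cheapest edge leaving the tree is 3 6 (11); add 6.
Step 4: cheapest edge leaving the tree is 5 6 (7); add 5.
Step 5: cheapest edge leaving the tree is 4 6 (9); add 4.
Step 6: cheapest edge leaving the tree is 2 5 (10); add 2.
Step 7: cheapest edge leaving the tree is 2 8 (5); add 8.
MST edges: 1 7, 1 3, 3 6, 5 6, 4 6, 2 5, 2 8; total weight 7+8+11+7+9+10+5 = 57.

57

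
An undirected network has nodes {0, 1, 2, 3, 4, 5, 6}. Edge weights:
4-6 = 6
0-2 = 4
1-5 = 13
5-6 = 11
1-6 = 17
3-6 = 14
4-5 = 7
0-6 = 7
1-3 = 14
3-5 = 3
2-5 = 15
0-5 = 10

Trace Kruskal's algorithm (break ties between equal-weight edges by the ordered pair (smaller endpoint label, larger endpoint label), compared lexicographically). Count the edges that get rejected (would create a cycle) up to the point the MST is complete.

2

Kruskal's algorithm — process edges by increasing weight (ties by edge label):
3-5 (3): add — endpoints in different components.
0-2 (4): add — endpoints in different components.
4-6 (6): add — endpoints in different components.
0-6 (7): add — endpoints in different components.
4-5 (7): add — endpoints in different components.
0-5 (10): skip — 0 and 5 already connected.
5-6 (11): skip — 5 and 6 already connected.
1-5 (13): add — endpoints in different components.
Edges rejected before the tree was complete: 2.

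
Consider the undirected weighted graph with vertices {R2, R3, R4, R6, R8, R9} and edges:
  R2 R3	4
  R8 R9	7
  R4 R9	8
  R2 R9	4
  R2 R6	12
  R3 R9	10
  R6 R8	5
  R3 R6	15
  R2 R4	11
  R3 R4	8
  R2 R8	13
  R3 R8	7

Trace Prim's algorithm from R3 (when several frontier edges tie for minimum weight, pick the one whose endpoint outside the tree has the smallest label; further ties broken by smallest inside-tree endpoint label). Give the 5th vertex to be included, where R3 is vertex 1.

Prim, starting at R3.
Step 1: frontier [R2 R3 4, R3 R8 7, R3 R4 8, R3 R9 10, R3 R6 15] → take R2 R3 (4); add R2.
Step 2: frontier [R2 R9 4, R2 R4 11, R2 R6 12, R2 R8 13, R3 R8 7, R3 R4 8, R3 R9 10, R3 R6 15] → take R2 R9 (4); add R9.
Step 3: frontier [R2 R4 11, R2 R6 12, R2 R8 13, R3 R8 7, R3 R4 8, R3 R6 15, R8 R9 7, R4 R9 8] → take R3 R8 (7); add R8.
Step 4: frontier [R2 R4 11, R2 R6 12, R3 R4 8, R3 R6 15, R6 R8 5, R4 R9 8] → take R6 R8 (5); add R6.
Step 5: frontier [R2 R4 11, R3 R4 8, R4 R9 8] → take R3 R4 (8); add R4.
Vertex order: R3, R2, R9, R8, R6, R4. The 5th vertex is R6.

R6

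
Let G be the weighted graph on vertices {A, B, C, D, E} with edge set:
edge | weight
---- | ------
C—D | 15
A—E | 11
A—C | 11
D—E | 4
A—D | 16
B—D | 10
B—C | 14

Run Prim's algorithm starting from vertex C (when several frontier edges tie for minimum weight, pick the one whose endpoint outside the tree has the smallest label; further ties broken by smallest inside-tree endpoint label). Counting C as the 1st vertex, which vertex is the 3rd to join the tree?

E

Prim, starting at C.
Step 1: cheapest edge leaving the tree is A—C (11); add A.
Step 2: cheapest edge leaving the tree is A—E (11); add E.
Step 3: cheapest edge leaving the tree is D—E (4); add D.
Step 4: cheapest edge leaving the tree is B—D (10); add B.
Vertex order: C, A, E, D, B. The 3rd vertex is E.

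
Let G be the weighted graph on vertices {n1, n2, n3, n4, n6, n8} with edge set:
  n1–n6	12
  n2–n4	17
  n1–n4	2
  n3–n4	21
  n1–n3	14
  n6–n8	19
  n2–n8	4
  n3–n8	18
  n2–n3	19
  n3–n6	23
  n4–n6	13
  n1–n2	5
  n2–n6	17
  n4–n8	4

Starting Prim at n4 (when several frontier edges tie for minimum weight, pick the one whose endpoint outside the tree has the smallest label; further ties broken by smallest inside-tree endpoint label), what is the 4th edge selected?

Prim's algorithm from n4:
Step 1: frontier [n1–n4 2, n4–n8 4, n4–n6 13, n2–n4 17, n3–n4 21] → take n1–n4 (2); add n1.
Step 2: frontier [n1–n2 5, n1–n6 12, n1–n3 14, n4–n8 4, n4–n6 13, n2–n4 17, n3–n4 21] → take n4–n8 (4); add n8.
Step 3: frontier [n1–n2 5, n1–n6 12, n1–n3 14, n4–n6 13, n2–n4 17, n3–n4 21, n2–n8 4, n3–n8 18, n6–n8 19] → take n2–n8 (4); add n2.
Step 4: frontier [n1–n6 12, n1–n3 14, n2–n6 17, n2–n3 19, n4–n6 13, n3–n4 21, n3–n8 18, n6–n8 19] → take n1–n6 (12); add n6.
Step 5: frontier [n1–n3 14, n2–n3 19, n3–n4 21, n3–n6 23, n3–n8 18] → take n1–n3 (14); add n3.
The 4th edge added is n1–n6.

n1-n6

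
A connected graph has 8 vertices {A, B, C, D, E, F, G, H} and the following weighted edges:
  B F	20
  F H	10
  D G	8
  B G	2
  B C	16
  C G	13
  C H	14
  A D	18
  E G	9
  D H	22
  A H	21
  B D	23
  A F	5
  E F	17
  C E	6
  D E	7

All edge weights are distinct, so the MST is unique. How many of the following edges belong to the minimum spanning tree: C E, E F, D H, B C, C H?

Kruskal: consider edges lightest-first.
B G (2): add — endpoints in different components.
A F (5): add — endpoints in different components.
C E (6): add — endpoints in different components.
D E (7): add — endpoints in different components.
D G (8): add — endpoints in different components.
E G (9): skip — E and G already connected.
F H (10): add — endpoints in different components.
C G (13): skip — C and G already connected.
C H (14): add — endpoints in different components.
MST edge set: {B G, A F, C E, D E, D G, F H, C H}.
Of the listed edges, {C E, C H} are in the MST → 2.

2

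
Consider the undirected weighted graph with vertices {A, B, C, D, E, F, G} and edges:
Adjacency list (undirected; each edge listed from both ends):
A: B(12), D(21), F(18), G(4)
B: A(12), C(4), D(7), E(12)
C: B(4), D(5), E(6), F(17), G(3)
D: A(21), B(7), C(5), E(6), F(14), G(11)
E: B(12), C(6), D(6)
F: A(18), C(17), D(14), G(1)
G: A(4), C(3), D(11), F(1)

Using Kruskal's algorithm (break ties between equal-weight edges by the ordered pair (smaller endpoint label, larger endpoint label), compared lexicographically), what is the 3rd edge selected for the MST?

Sort edges by weight, then run Kruskal:
F—G (1): add — endpoints in different components.
C—G (3): add — endpoints in different components.
A—G (4): add — endpoints in different components.
B—C (4): add — endpoints in different components.
C—D (5): add — endpoints in different components.
C—E (6): add — endpoints in different components.
The 3rd edge added is A—G.

A-G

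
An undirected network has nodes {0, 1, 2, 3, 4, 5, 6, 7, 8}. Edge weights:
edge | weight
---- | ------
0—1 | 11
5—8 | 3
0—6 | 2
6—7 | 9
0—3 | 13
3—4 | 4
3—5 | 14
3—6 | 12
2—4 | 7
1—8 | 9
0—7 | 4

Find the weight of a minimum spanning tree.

Grow the tree from 6 using Prim:
Step 1: cheapest edge leaving the tree is 0—6 (2); add 0.
Step 2: cheapest edge leaving the tree is 0—7 (4); add 7.
Step 3: cheapest edge leaving the tree is 0—1 (11); add 1.
Step 4: cheapest edge leaving the tree is 1—8 (9); add 8.
Step 5: cheapest edge leaving the tree is 5—8 (3); add 5.
Step 6: cheapest edge leaving the tree is 3—6 (12); add 3.
Step 7: cheapest edge leaving the tree is 3—4 (4); add 4.
Step 8: cheapest edge leaving the tree is 2—4 (7); add 2.
MST edges: 0—6, 0—7, 0—1, 1—8, 5—8, 3—6, 3—4, 2—4; total weight 2+4+11+9+3+12+4+7 = 52.

52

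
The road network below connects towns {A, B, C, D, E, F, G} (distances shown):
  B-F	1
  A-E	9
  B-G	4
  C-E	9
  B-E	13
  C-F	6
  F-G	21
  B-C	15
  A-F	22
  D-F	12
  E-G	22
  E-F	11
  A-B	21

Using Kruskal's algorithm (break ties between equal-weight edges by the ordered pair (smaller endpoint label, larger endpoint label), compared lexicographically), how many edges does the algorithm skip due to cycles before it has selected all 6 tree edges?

1

Kruskal's algorithm — process edges by increasing weight (ties by edge label):
B-F (1): add. Components now {A} {B,F} {C} {D} {E} {G}
B-G (4): add. Components now {A} {B,F,G} {C} {D} {E}
C-F (6): add. Components now {A} {B,C,F,G} {D} {E}
A-E (9): add. Components now {A,E} {B,C,F,G} {D}
C-E (9): add. Components now {A,B,C,E,F,G} {D}
E-F (11): skip — E and F already connected.
D-F (12): add. Components now {A,B,C,D,E,F,G}
Edges rejected before the tree was complete: 1.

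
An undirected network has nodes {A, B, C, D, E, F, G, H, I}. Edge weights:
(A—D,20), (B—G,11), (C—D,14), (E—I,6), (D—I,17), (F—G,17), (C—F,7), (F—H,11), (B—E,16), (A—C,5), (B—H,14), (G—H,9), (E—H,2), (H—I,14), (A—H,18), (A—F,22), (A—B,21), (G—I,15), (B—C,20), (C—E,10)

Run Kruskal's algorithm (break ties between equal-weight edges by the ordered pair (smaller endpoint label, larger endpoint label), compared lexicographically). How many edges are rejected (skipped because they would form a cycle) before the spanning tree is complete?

2

Sort edges by weight, then run Kruskal:
E—H (2): add — endpoints in different components.
A—C (5): add — endpoints in different components.
E—I (6): add — endpoints in different components.
C—F (7): add — endpoints in different components.
G—H (9): add — endpoints in different components.
C—E (10): add — endpoints in different components.
B—G (11): add — endpoints in different components.
F—H (11): skip — F and H already connected.
B—H (14): skip — B and H already connected.
C—D (14): add — endpoints in different components.
Edges rejected before the tree was complete: 2.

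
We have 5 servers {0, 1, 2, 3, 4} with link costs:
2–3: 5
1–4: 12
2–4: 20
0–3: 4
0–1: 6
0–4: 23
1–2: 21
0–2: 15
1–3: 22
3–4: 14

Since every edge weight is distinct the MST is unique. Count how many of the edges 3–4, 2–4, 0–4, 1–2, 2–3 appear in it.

1

Kruskal: consider edges lightest-first.
0–3 (4): add. Components now {0,3} {1} {2} {4}
2–3 (5): add. Components now {0,2,3} {1} {4}
0–1 (6): add. Components now {0,1,2,3} {4}
1–4 (12): add. Components now {0,1,2,3,4}
MST edge set: {0–3, 2–3, 0–1, 1–4}.
Of the listed edges, {2–3} are in the MST → 1.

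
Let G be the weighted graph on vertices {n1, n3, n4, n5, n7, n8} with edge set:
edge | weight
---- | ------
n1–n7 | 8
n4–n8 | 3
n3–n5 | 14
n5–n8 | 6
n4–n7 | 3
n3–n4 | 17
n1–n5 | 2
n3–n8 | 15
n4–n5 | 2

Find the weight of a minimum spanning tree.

24

Prim, starting at n4.
Step 1: cheapest edge leaving the tree is n4–n5 (2); add n5.
Step 2: cheapest edge leaving the tree is n1–n5 (2); add n1.
Step 3: cheapest edge leaving the tree is n4–n7 (3); add n7.
Step 4: cheapest edge leaving the tree is n4–n8 (3); add n8.
Step 5: cheapest edge leaving the tree is n3–n5 (14); add n3.
MST edges: n4–n5, n1–n5, n4–n7, n4–n8, n3–n5; total weight 2+2+3+3+14 = 24.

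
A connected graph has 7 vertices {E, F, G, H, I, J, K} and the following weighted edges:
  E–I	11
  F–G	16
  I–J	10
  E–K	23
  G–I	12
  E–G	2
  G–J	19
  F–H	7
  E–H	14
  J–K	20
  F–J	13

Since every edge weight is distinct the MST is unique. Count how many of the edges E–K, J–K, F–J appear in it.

2

Kruskal's algorithm — process edges by increasing weight (ties by edge label):
E–G (2): add — endpoints in different components.
F–H (7): add — endpoints in different components.
I–J (10): add — endpoints in different components.
E–I (11): add — endpoints in different components.
G–I (12): skip — G and I already connected.
F–J (13): add — endpoints in different components.
E–H (14): skip — E and H already connected.
F–G (16): skip — F and G already connected.
G–J (19): skip — G and J already connected.
J–K (20): add — endpoints in different components.
MST edge set: {E–G, F–H, I–J, E–I, F–J, J–K}.
Of the listed edges, {J–K, F–J} are in the MST → 2.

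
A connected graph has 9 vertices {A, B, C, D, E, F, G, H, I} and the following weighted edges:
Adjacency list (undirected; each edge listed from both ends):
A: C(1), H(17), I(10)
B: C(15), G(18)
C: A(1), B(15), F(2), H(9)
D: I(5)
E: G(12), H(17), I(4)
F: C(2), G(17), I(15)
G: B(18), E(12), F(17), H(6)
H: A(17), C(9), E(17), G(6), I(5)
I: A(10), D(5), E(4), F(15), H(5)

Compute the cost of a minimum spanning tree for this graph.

Kruskal: consider edges lightest-first.
A–C (1): add — endpoints in different components.
C–F (2): add — endpoints in different components.
E–I (4): add — endpoints in different components.
D–I (5): add — endpoints in different components.
H–I (5): add — endpoints in different components.
G–H (6): add — endpoints in different components.
C–H (9): add — endpoints in different components.
A–I (10): skip — A and I already connected.
E–G (12): skip — E and G already connected.
B–C (15): add — endpoints in different components.
MST edges: A–C, C–F, E–I, D–I, H–I, G–H, C–H, B–C; total weight 1+2+4+5+5+6+9+15 = 47.

47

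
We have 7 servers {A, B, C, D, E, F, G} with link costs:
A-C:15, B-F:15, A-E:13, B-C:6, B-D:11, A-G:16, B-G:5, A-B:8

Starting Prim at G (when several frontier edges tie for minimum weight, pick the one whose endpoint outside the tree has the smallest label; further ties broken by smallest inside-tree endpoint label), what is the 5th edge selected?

Prim, starting at G.
Step 1: frontier [B-G 5, A-G 16] → take B-G (5); add B.
Step 2: frontier [B-C 6, A-B 8, B-D 11, B-F 15, A-G 16] → take B-C (6); add C.
Step 3: frontier [A-B 8, B-D 11, B-F 15, A-C 15, A-G 16] → take A-B (8); add A.
Step 4: frontier [A-E 13, B-D 11, B-F 15] → take B-D (11); add D.
Step 5: frontier [A-E 13, B-F 15] → take A-E (13); add E.
Step 6: frontier [B-F 15] → take B-F (15); add F.
The 5th edge added is A-E.

A-E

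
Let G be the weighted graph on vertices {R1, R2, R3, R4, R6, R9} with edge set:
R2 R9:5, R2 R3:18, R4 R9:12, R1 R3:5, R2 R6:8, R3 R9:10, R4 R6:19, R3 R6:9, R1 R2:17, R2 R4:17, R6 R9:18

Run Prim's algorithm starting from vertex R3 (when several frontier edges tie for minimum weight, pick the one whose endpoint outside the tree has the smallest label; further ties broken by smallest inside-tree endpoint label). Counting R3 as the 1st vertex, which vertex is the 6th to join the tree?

R4

Prim, starting at R3.
Step 1: frontier [R1 R3 5, R3 R6 9, R3 R9 10, R2 R3 18] → take R1 R3 (5); add R1.
Step 2: frontier [R1 R2 17, R3 R6 9, R3 R9 10, R2 R3 18] → take R3 R6 (9); add R6.
Step 3: frontier [R1 R2 17, R3 R9 10, R2 R3 18, R2 R6 8, R6 R9 18, R4 R6 19] → take R2 R6 (8); add R2.
Step 4: frontier [R2 R9 5, R2 R4 17, R3 R9 10, R6 R9 18, R4 R6 19] → take R2 R9 (5); add R9.
Step 5: frontier [R2 R4 17, R4 R6 19, R4 R9 12] → take R4 R9 (12); add R4.
Vertex order: R3, R1, R6, R2, R9, R4. The 6th vertex is R4.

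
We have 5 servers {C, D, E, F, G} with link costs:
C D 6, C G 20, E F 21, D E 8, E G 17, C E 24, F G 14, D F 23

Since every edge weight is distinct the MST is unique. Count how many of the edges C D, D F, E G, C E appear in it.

Kruskal's algorithm — process edges by increasing weight (ties by edge label):
C D (6): add — endpoints in different components.
D E (8): add — endpoints in different components.
F G (14): add — endpoints in different components.
E G (17): add — endpoints in different components.
MST edge set: {C D, D E, F G, E G}.
Of the listed edges, {C D, E G} are in the MST → 2.

2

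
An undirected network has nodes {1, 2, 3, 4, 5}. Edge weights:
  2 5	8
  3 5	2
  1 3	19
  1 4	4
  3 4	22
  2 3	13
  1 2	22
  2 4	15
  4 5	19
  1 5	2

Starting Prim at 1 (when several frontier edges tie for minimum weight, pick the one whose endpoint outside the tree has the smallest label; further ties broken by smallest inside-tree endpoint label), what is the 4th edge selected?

Prim's algorithm from 1:
Step 1: cheapest edge leaving the tree is 1 5 (2); add 5.
Step 2: cheapest edge leaving the tree is 3 5 (2); add 3.
Step 3: cheapest edge leaving the tree is 1 4 (4); add 4.
Step 4: cheapest edge leaving the tree is 2 5 (8); add 2.
The 4th edge added is 2 5.

2-5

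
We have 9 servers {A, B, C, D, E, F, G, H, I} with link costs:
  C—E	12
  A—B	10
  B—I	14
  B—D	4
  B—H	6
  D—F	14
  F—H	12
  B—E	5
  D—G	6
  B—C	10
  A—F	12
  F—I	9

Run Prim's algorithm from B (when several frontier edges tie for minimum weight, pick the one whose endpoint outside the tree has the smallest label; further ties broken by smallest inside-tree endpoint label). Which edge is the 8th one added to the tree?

Prim's algorithm from B:
Step 1: frontier [B—D 4, B—E 5, B—H 6, A—B 10, B—C 10, B—I 14] → take B—D (4); add D.
Step 2: frontier [B—E 5, B—H 6, A—B 10, B—C 10, B—I 14, D—G 6, D—F 14] → take B—E (5); add E.
Step 3: frontier [B—H 6, A—B 10, B—C 10, B—I 14, D—G 6, D—F 14, C—E 12] → take D—G (6); add G.
Step 4: frontier [B—H 6, A—B 10, B—C 10, B—I 14, D—F 14, C—E 12] → take B—H (6); add H.
Step 5: frontier [A—B 10, B—C 10, B—I 14, D—F 14, C—E 12, F—H 12] → take A—B (10); add A.
Step 6: frontier [A—F 12, B—C 10, B—I 14, D—F 14, C—E 12, F—H 12] → take B—C (10); add C.
Step 7: frontier [A—F 12, B—I 14, D—F 14, F—H 12] → take A—F (12); add F.
Step 8: frontier [B—I 14, F—I 9] → take F—I (9); add I.
The 8th edge added is F—I.

F-I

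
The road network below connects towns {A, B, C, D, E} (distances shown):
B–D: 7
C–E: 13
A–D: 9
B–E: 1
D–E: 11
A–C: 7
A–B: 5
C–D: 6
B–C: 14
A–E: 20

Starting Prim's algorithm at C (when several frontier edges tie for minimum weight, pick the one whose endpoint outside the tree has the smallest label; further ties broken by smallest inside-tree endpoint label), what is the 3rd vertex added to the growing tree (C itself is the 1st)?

A

Grow the tree from C using Prim:
Step 1: cheapest edge leaving the tree is C–D (6); add D.
Step 2: cheapest edge leaving the tree is A–C (7); add A.
Step 3: cheapest edge leaving the tree is A–B (5); add B.
Step 4: cheapest edge leaving the tree is B–E (1); add E.
Vertex order: C, D, A, B, E. The 3rd vertex is A.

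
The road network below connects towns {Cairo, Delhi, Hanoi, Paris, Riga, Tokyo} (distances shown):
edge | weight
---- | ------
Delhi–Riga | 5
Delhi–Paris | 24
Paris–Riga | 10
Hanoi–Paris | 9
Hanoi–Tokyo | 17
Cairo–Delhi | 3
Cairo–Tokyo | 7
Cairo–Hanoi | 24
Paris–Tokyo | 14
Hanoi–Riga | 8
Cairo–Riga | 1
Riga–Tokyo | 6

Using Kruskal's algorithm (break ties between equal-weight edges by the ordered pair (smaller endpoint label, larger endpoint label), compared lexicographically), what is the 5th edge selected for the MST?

Kruskal's algorithm — process edges by increasing weight (ties by edge label):
Cairo–Riga (1): add — endpoints in different components.
Cairo–Delhi (3): add — endpoints in different components.
Delhi–Riga (5): skip — Riga and Delhi already connected.
Riga–Tokyo (6): add — endpoints in different components.
Cairo–Tokyo (7): skip — Tokyo and Cairo already connected.
Hanoi–Riga (8): add — endpoints in different components.
Hanoi–Paris (9): add — endpoints in different components.
The 5th edge added is Hanoi–Paris.

Hanoi-Paris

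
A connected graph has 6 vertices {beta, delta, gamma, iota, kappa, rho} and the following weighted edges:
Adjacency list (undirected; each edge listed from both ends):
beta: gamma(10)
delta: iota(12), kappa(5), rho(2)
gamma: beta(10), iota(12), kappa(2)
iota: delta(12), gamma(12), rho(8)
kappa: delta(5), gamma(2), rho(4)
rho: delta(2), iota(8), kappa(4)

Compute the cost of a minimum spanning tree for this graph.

26

Sort edges by weight, then run Kruskal:
delta rho (2): add. Components now {kappa} {delta,rho} {iota} {beta} {gamma}
gamma kappa (2): add. Components now {gamma,kappa} {delta,rho} {iota} {beta}
kappa rho (4): add. Components now {delta,gamma,kappa,rho} {iota} {beta}
delta kappa (5): skip — kappa and delta already connected.
iota rho (8): add. Components now {delta,gamma,iota,kappa,rho} {beta}
beta gamma (10): add. Components now {beta,delta,gamma,iota,kappa,rho}
MST edges: delta rho, gamma kappa, kappa rho, iota rho, beta gamma; total weight 2+2+4+8+10 = 26.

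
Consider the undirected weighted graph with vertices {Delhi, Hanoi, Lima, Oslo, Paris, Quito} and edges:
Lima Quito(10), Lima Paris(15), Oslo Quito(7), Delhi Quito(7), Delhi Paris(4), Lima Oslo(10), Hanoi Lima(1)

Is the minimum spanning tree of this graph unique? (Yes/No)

No

Kruskal's algorithm — process edges by increasing weight (ties by edge label):
Hanoi Lima (1): add — endpoints in different components.
Delhi Paris (4): add — endpoints in different components.
Delhi Quito (7): add — endpoints in different components.
Oslo Quito (7): add — endpoints in different components.
Lima Oslo (10): add — endpoints in different components.
Non-tree edge Lima Quito has weight 10, equal to the heaviest edge on its tree cycle — swapping gives another MST of the same weight. Not unique.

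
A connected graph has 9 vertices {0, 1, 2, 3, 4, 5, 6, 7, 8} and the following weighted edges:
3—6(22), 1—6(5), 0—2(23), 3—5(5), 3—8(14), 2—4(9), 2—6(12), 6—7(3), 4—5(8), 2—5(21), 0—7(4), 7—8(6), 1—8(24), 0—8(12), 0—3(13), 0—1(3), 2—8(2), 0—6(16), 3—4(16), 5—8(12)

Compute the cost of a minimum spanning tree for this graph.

Kruskal's algorithm — process edges by increasing weight (ties by edge label):
2—8 (2): add — endpoints in different components.
0—1 (3): add — endpoints in different components.
6—7 (3): add — endpoints in different components.
0—7 (4): add — endpoints in different components.
1—6 (5): skip — 1 and 6 already connected.
3—5 (5): add — endpoints in different components.
7—8 (6): add — endpoints in different components.
4—5 (8): add — endpoints in different components.
2—4 (9): add — endpoints in different components.
MST edges: 2—8, 0—1, 6—7, 0—7, 3—5, 7—8, 4—5, 2—4; total weight 2+3+3+4+5+6+8+9 = 40.

40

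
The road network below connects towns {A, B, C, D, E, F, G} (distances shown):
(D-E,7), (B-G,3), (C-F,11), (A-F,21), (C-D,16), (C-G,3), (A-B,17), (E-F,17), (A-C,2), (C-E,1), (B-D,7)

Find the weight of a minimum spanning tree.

27

Kruskal's algorithm — process edges by increasing weight (ties by edge label):
C-E (1): add. Components now {A} {B} {C,E} {D} {F} {G}
A-C (2): add. Components now {A,C,E} {B} {D} {F} {G}
B-G (3): add. Components now {A,C,E} {B,G} {D} {F}
C-G (3): add. Components now {A,B,C,E,G} {D} {F}
B-D (7): add. Components now {A,B,C,D,E,G} {F}
D-E (7): skip — D and E already connected.
C-F (11): add. Components now {A,B,C,D,E,F,G}
MST edges: C-E, A-C, B-G, C-G, B-D, C-F; total weight 1+2+3+3+7+11 = 27.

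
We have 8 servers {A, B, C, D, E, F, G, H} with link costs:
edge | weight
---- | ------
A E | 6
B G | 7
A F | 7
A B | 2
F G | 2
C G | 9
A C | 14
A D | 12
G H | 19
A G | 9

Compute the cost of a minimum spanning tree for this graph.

57

Grow the tree from F using Prim:
Step 1: cheapest edge leaving the tree is F G (2); add G.
Step 2: cheapest edge leaving the tree is A F (7); add A.
Step 3: cheapest edge leaving the tree is A B (2); add B.
Step 4: cheapest edge leaving the tree is A E (6); add E.
Step 5: cheapest edge leaving the tree is C G (9); add C.
Step 6: cheapest edge leaving the tree is A D (12); add D.
Step 7: cheapest edge leaving the tree is G H (19); add H.
MST edges: F G, A F, A B, A E, C G, A D, G H; total weight 2+7+2+6+9+12+19 = 57.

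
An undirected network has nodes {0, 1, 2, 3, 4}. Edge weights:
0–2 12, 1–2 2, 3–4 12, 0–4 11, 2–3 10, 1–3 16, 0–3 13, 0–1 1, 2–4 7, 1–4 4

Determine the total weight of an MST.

17

Grow the tree from 0 using Prim:
Step 1: frontier [0–1 1, 0–4 11, 0–2 12, 0–3 13] → take 0–1 (1); add 1.
Step 2: frontier [0–4 11, 0–2 12, 0–3 13, 1–2 2, 1–4 4, 1–3 16] → take 1–2 (2); add 2.
Step 3: frontier [0–4 11, 0–3 13, 1–4 4, 1–3 16, 2–4 7, 2–3 10] → take 1–4 (4); add 4.
Step 4: frontier [0–3 13, 1–3 16, 2–3 10, 3–4 12] → take 2–3 (10); add 3.
MST edges: 0–1, 1–2, 1–4, 2–3; total weight 1+2+4+10 = 17.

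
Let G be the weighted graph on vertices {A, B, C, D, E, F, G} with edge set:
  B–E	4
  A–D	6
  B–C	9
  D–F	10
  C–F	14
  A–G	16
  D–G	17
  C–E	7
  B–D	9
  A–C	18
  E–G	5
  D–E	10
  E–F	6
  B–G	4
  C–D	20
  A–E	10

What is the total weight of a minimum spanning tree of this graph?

36

Prim's algorithm from C:
Step 1: cheapest edge leaving the tree is C–E (7); add E.
Step 2: cheapest edge leaving the tree is B–E (4); add B.
Step 3: cheapest edge leaving the tree is B–G (4); add G.
Step 4: cheapest edge leaving the tree is E–F (6); add F.
Step 5: cheapest edge leaving the tree is B–D (9); add D.
Step 6: cheapest edge leaving the tree is A–D (6); add A.
MST edges: C–E, B–E, B–G, E–F, B–D, A–D; total weight 7+4+4+6+9+6 = 36.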